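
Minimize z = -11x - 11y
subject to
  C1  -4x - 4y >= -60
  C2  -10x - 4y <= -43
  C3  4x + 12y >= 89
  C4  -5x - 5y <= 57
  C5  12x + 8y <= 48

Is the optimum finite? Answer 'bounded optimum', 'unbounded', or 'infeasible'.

The boundaries -4x - 4y = -60 and -10x - 4y = -43 meet at (-17/6, 107/6), but that point violates 12x + 8y ≤ 48. Every candidate vertex is excluded by some other constraint, so the feasible region is empty.

infeasible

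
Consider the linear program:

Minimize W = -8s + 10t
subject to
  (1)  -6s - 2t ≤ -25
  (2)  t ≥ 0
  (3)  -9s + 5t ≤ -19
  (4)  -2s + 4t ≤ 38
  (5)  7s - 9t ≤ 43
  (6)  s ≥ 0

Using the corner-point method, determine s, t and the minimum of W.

s = 257/5, t = 176/5, minimum W = -296/5

Corner points and W = -8s + 10t:
  (25/6, 0) → W = -100/3
  (163/48, 37/16) → W = -97/24
  (43/7, 0) → W = -344/7
  (133/13, 190/13) → W = 836/13
  (257/5, 176/5) → W = -296/5

The optimum lies where -2s + 4t = 38 and 7s - 9t = 43.
Solving simultaneously gives s = 257/5, t = 176/5.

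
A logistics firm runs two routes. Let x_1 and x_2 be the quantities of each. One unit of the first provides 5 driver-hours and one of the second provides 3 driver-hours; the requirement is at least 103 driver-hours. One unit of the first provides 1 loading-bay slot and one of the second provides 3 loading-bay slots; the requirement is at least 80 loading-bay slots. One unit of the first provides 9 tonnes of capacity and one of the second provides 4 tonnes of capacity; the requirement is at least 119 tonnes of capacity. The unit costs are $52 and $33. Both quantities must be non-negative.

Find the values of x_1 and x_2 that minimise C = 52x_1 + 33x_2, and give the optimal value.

x_1 = 23/4, x_2 = 99/4, minimum C = 4463/4

Vertices and C = 52x_1 + 33x_2:
  (0, 103/3) → C = 1133
  (80, 0) → C = 4160
  (23/4, 99/4) → C = 4463/4
The feasible region is unbounded (it extends along (0, 1), (1, 0)), but C strictly increases along every unbounded feasible direction, so there is no improving ray and the minimum is attained at a vertex.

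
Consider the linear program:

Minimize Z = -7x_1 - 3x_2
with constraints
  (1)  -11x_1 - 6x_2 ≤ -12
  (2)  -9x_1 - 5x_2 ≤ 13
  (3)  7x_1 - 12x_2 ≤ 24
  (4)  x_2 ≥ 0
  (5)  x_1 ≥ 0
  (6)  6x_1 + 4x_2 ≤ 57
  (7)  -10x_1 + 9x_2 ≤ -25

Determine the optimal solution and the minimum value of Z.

x_1 = 39/5, x_2 = 51/20, minimum Z = -249/4

Corner points and Z = -7x_1 - 3x_2:
  (24/7, 0) → Z = -24
  (39/5, 51/20) → Z = -249/4
  (5/2, 0) → Z = -35/2
  (613/94, 210/47) → Z = -5551/94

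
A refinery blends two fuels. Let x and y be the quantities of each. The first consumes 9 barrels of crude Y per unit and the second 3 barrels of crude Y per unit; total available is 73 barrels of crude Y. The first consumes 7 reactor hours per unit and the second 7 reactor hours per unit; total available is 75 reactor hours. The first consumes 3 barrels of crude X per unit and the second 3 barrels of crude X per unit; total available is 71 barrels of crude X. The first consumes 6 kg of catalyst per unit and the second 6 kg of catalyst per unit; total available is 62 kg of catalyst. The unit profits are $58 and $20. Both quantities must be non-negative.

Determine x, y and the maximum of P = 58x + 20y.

Vertices and P = 58x + 20y:
  (0, 0) → P = 0
  (0, 31/3) → P = 620/3
  (73/9, 0) → P = 4234/9
  (7, 10/3) → P = 1418/3

x = 7, y = 10/3, maximum P = 1418/3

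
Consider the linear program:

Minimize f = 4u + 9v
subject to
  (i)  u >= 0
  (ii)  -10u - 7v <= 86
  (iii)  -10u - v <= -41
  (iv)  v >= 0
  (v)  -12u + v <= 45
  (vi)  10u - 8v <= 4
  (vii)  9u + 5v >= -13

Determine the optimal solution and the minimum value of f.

u = 166/45, v = 37/9, minimum f = 2329/45

The feasible region is unbounded (it extends along (1, 12), (4, 5)), but f strictly increases along every unbounded feasible direction, so there is no improving ray and the minimum is attained at a vertex.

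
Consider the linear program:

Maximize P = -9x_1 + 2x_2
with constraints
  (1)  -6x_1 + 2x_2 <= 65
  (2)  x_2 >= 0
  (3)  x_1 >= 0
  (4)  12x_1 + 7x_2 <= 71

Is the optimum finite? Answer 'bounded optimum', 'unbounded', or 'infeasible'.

Corner points and P = -9x_1 + 2x_2:
  (0, 0) → P = 0
  (71/12, 0) → P = -213/4
  (0, 71/7) → P = 142/7
The feasible region has finitely many vertices and no improving ray; the maximum is 142/7 at (0, 71/7).

bounded optimum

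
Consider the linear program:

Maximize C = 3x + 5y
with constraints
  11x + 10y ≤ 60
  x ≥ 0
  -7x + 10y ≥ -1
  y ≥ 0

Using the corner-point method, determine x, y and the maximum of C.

x = 0, y = 6, maximum C = 30

Vertices and C = 3x + 5y:
  (0, 6) → C = 30
  (61/18, 409/180) → C = 775/36
  (0, 0) → C = 0
  (1/7, 0) → C = 3/7

The optimum lies where 11x + 10y = 60 and x = 0.
Solving simultaneously gives x = 0, y = 6.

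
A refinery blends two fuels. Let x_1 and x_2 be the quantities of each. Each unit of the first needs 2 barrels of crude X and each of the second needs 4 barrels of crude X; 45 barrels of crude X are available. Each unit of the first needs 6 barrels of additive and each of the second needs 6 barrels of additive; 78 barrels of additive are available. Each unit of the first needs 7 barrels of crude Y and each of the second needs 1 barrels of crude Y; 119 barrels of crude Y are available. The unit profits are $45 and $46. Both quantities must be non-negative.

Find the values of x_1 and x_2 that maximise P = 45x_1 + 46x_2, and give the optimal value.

At the optimal vertex, 2x_1 + 4x_2 = 45 and 6x_1 + 6x_2 = 78.
Solving simultaneously gives x_1 = 7/2, x_2 = 19/2.

x_1 = 7/2, x_2 = 19/2, maximum P = 1189/2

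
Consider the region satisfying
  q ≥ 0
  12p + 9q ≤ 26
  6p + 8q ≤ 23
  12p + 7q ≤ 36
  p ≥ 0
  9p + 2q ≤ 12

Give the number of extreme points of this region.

5

Of the 15 pairwise boundary intersections, those satisfying every inequality are:
  (0, 0)
  (4/3, 0)
  (1/42, 20/7)
  (56/57, 30/19)
  (0, 23/8)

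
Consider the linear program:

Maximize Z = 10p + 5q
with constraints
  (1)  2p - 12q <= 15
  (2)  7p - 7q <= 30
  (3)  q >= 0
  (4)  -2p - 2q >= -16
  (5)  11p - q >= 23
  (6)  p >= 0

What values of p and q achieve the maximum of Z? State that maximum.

p = 43/7, q = 13/7, maximum Z = 495/7

Feasible corners and Z = 10p + 5q:
  (30/7, 0) → Z = 300/7
  (43/7, 13/7) → Z = 495/7
  (23/11, 0) → Z = 230/11
  (31/12, 65/12) → Z = 635/12

The binding constraints are 7p - 7q = 30 and -2p - 2q = -16.
Solving simultaneously gives p = 43/7, q = 13/7.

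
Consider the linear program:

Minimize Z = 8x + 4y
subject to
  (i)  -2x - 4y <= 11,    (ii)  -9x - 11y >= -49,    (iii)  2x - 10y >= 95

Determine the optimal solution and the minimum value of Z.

x = 135/14, y = -53/7, minimum Z = 328/7

Feasible corners and Z = 8x + 4y:
  (317/14, -197/14) → Z = 874/7
  (135/14, -53/7) → Z = 328/7
  (1535/112, -757/112) → Z = 2313/28

The optimum lies where -2x - 4y = 11 and 2x - 10y = 95.
Solving simultaneously gives x = 135/14, y = -53/7.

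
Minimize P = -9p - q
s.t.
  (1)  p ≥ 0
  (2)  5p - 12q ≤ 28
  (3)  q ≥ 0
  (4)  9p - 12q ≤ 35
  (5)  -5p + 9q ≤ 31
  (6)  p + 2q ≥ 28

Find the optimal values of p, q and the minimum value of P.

p = 229/7, q = 454/21, minimum P = -6637/21

Extreme points and P = -9p - q:
  (229/7, 454/21) → P = -6637/21
  (203/15, 217/30) → P = -3871/30
  (10, 9) → P = -99

The binding constraints are 9p - 12q = 35 and -5p + 9q = 31.
Solving simultaneously gives p = 229/7, q = 454/21.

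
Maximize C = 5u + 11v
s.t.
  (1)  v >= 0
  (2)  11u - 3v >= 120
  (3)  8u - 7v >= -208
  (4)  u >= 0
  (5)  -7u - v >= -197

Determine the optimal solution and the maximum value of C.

Corner points and C = 5u + 11v:
  (120/11, 0) → C = 600/11
  (197/7, 0) → C = 985/7
  (711/32, 1327/32) → C = 2269/4

The binding constraints are 11u - 3v = 120 and -7u - v = -197.
Solving simultaneously gives u = 711/32, v = 1327/32.

u = 711/32, v = 1327/32, maximum C = 2269/4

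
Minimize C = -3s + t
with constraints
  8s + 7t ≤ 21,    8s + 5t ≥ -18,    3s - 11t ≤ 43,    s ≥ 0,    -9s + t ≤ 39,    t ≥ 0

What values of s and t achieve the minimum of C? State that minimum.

s = 21/8, t = 0, minimum C = -63/8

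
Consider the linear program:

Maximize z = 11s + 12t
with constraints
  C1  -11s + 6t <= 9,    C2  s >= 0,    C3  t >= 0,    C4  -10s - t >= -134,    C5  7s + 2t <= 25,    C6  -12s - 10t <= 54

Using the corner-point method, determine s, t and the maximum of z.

s = 33/16, t = 169/32, maximum z = 1377/16

Extreme points and z = 11s + 12t:
  (0, 3/2) → z = 18
  (33/16, 169/32) → z = 1377/16
  (0, 0) → z = 0
  (25/7, 0) → z = 275/7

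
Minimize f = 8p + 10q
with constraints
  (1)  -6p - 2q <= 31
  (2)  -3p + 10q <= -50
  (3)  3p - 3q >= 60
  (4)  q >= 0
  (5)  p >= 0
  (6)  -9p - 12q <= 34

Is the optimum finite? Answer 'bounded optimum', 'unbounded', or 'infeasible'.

bounded optimum

Feasible corners and f = 8p + 10q:
  (150/7, 10/7) → f = 1300/7
  (20, 0) → f = 160
The feasible region has finitely many vertices and no improving ray; the minimum is 160 at (20, 0).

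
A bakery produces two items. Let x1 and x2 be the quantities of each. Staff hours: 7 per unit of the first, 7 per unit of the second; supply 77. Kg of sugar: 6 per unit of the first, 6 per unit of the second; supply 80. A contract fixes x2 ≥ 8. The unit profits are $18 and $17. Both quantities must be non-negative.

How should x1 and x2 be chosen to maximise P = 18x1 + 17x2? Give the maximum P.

x1 = 3, x2 = 8, maximum P = 190

Feasible corners and P = 18x1 + 17x2:
  (0, 11) → P = 187
  (0, 8) → P = 136
  (3, 8) → P = 190

The optimum lies where 7x1 + 7x2 = 77 and x2 = 8.
Solving simultaneously gives x1 = 3, x2 = 8.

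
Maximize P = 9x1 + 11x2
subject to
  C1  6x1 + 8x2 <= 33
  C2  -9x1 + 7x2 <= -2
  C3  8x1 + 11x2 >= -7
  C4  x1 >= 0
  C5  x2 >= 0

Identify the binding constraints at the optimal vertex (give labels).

C1 and C5

Corner points and P = 9x1 + 11x2:
  (13/6, 5/2) → P = 47
  (11/2, 0) → P = 99/2
  (2/9, 0) → P = 2

The maximum is at (11/2, 0). Substituting into each constraint, equality holds for C1 and C5; the remaining constraints have slack.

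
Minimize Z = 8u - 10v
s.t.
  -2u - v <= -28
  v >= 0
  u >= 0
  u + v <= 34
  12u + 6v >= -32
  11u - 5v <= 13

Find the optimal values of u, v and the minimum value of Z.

u = 0, v = 34, minimum Z = -340

Corner points and Z = 8u - 10v:
  (0, 28) → Z = -280
  (51/7, 94/7) → Z = -76
  (0, 34) → Z = -340
  (183/16, 361/16) → Z = -1073/8

The optimum lies where u = 0 and u + v = 34.
Solving simultaneously gives u = 0, v = 34.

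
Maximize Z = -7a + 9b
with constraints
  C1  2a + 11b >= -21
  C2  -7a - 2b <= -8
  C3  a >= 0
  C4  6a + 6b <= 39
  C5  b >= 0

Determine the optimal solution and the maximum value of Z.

Corner points and Z = -7a + 9b:
  (0, 4) → Z = 36
  (8/7, 0) → Z = -8
  (0, 13/2) → Z = 117/2
  (13/2, 0) → Z = -91/2

At the optimal vertex, a = 0 and 6a + 6b = 39.
Solving simultaneously gives a = 0, b = 13/2.

a = 0, b = 13/2, maximum Z = 117/2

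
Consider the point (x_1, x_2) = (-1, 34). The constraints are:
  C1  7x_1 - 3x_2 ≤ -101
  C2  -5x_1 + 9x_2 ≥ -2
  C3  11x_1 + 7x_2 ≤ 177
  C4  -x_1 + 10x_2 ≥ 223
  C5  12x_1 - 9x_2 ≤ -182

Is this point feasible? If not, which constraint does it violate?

not feasible — violates C3

Constraint C3: 11x_1 + 7x_2 = 227, which is not ≤ 177. All other constraints are satisfied.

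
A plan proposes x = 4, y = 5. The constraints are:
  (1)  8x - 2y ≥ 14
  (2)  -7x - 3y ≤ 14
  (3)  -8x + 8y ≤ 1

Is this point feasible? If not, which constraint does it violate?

not feasible — violates (3)

Constraint (3): -8x + 8y = 8, which is not ≤ 1. All other constraints are satisfied.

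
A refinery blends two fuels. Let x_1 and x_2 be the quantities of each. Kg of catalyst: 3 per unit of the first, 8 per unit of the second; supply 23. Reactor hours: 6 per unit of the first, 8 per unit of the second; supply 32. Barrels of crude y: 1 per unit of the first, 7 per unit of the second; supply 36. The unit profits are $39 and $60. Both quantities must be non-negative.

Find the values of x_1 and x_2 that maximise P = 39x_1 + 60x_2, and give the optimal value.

x_1 = 3, x_2 = 7/4, maximum P = 222

Extreme points and P = 39x_1 + 60x_2:
  (0, 0) → P = 0
  (0, 23/8) → P = 345/2
  (16/3, 0) → P = 208
  (3, 7/4) → P = 222

The binding constraints are 3x_1 + 8x_2 = 23 and 6x_1 + 8x_2 = 32.
Solving simultaneously gives x_1 = 3, x_2 = 7/4.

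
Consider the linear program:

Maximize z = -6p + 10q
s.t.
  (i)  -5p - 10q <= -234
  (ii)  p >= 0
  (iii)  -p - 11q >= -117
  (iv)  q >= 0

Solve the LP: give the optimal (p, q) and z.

p = 156/5, q = 39/5, maximum z = -546/5

Vertices and z = -6p + 10q:
  (156/5, 39/5) → z = -546/5
  (234/5, 0) → z = -1404/5
  (117, 0) → z = -702

At the optimal vertex, -5p - 10q = -234 and -p - 11q = -117.
Solving simultaneously gives p = 156/5, q = 39/5.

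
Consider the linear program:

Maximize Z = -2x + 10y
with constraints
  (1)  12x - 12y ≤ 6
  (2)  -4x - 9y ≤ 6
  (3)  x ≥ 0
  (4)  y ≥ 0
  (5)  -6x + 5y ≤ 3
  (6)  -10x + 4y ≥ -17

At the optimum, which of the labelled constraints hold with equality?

Extreme points and Z = -2x + 10y:
  (1/2, 0) → Z = -1
  (5/2, 2) → Z = 15
  (0, 0) → Z = 0
  (0, 3/5) → Z = 6
  (97/26, 66/13) → Z = 563/13

The maximum is at (97/26, 66/13). Substituting into each constraint, equality holds for (5) and (6); the remaining constraints have slack.

(5) and (6)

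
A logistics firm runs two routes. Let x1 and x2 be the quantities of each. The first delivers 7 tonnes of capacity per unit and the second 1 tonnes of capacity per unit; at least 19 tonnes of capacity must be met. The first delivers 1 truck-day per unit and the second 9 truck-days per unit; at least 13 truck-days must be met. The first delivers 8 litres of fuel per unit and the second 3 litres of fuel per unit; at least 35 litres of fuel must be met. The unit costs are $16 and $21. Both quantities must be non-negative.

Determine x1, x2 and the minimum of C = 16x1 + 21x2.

x1 = 4, x2 = 1, minimum C = 85

Vertices and C = 16x1 + 21x2:
  (0, 19) → C = 399
  (13, 0) → C = 208
  (22/13, 93/13) → C = 2305/13
  (4, 1) → C = 85
The feasible region is unbounded (it extends along (0, 1), (1, 0)), but C strictly increases along every unbounded feasible direction, so there is no improving ray and the minimum is attained at a vertex.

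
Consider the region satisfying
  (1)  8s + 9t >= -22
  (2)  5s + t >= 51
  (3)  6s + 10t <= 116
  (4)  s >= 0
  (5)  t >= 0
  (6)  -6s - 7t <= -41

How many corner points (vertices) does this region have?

3

Of the 15 pairwise boundary intersections, those satisfying every inequality are:
  (197/22, 137/22)
  (51/5, 0)
  (58/3, 0)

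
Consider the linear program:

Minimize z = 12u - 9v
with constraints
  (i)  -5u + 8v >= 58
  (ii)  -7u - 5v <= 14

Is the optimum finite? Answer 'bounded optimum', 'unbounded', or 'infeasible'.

unbounded

From the feasible point (-134/27, 112/27), moving in the direction (-5, 7) keeps every constraint satisfied while z decreases without bound.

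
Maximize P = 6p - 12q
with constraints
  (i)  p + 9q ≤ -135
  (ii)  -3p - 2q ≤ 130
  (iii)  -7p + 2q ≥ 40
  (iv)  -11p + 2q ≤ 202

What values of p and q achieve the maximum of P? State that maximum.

The optimum lies where -3p - 2q = 130 and -7p + 2q = 40.
Solving simultaneously gives p = -17, q = -79/2.

p = -17, q = -79/2, maximum P = 372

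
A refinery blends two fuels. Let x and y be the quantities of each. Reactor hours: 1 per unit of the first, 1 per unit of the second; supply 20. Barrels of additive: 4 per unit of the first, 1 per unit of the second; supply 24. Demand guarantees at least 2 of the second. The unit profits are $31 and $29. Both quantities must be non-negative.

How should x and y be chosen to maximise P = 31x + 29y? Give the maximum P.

x = 4/3, y = 56/3, maximum P = 1748/3

Feasible corners and P = 31x + 29y:
  (0, 20) → P = 580
  (0, 2) → P = 58
  (4/3, 56/3) → P = 1748/3
  (11/2, 2) → P = 457/2

The binding constraints are x + y = 20 and 4x + y = 24.
Solving simultaneously gives x = 4/3, y = 56/3.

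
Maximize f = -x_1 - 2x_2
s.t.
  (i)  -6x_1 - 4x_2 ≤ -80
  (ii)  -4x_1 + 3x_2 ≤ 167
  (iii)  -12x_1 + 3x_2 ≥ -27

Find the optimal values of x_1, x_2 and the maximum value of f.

Extreme points and f = -x_1 - 2x_2:
  (-214/17, 661/17) → f = -1108/17
  (58/11, 133/11) → f = -324/11
  (97/4, 88) → f = -801/4

At the optimal vertex, -6x_1 - 4x_2 = -80 and -12x_1 + 3x_2 = -27.
Solving simultaneously gives x_1 = 58/11, x_2 = 133/11.

x_1 = 58/11, x_2 = 133/11, maximum f = -324/11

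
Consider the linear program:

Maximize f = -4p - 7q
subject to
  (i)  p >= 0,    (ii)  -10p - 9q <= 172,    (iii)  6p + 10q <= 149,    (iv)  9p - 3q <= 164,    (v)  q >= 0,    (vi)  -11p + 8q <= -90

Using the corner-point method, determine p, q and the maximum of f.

Corner points and f = -4p - 7q:
  (2087/108, 119/36) → f = -10847/108
  (1046/79, 1099/158) → f = -16061/158
  (164/9, 0) → f = -656/9
  (90/11, 0) → f = -360/11

p = 90/11, q = 0, maximum f = -360/11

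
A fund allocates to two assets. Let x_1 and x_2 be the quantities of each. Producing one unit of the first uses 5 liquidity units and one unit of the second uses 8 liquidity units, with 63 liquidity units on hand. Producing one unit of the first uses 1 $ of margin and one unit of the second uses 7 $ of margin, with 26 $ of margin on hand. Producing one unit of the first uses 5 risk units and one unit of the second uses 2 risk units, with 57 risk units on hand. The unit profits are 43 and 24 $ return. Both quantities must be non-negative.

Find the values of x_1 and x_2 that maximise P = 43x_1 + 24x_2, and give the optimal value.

At the optimal vertex, 5x_1 + 8x_2 = 63 and 5x_1 + 2x_2 = 57.
Solving simultaneously gives x_1 = 11, x_2 = 1.

x_1 = 11, x_2 = 1, maximum P = 497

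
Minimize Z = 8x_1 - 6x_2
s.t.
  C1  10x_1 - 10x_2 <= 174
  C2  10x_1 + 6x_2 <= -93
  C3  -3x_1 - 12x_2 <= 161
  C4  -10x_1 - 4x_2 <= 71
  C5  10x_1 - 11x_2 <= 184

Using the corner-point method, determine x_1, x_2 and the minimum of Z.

x_1 = -27/10, x_2 = -11, minimum Z = 222/5

Vertices and Z = 8x_1 - 6x_2:
  (-25/17, -1331/102) → Z = 1131/17
  (-27/10, -11) → Z = 222/5
  (-52/27, -1397/108) → Z = 3359/54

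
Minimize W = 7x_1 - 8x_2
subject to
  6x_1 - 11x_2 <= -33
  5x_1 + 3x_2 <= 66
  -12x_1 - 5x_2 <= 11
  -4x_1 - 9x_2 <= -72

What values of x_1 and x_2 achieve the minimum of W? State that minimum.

Feasible corners and W = 7x_1 - 8x_2:
  (627/73, 561/73) → W = -99/73
  (495/98, 282/49) → W = -1047/98
  (-33, 77) → W = -847
  (-459/88, 227/22) → W = -10477/88

x_1 = -33, x_2 = 77, minimum W = -847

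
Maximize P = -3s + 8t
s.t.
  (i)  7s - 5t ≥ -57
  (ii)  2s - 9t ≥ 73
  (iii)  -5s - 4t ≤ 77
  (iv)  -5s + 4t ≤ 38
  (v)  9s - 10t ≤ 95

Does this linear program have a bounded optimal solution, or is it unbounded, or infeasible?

Corner points and P = -3s + 8t:
  (-401/53, -519/53) → P = -2949/53
  (125/61, -467/61) → P = -4111/61
  (-195/43, -584/43) → P = -4087/43
The feasible region has finitely many vertices and no improving ray; the maximum is -2949/53 at (-401/53, -519/53).

bounded optimum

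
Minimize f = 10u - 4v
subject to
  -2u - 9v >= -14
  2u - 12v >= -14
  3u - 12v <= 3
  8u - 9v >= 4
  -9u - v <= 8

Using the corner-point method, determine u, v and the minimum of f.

u = 7/23, v = -4/23, minimum f = 86/23

Feasible corners and f = 10u - 4v:
  (65/17, 12/17) → f = 602/17
  (9/5, 52/45) → f = 602/45
  (7/23, -4/23) → f = 86/23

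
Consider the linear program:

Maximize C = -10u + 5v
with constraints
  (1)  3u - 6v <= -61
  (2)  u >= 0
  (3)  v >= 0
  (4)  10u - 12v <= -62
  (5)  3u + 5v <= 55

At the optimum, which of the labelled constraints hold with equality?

Extreme points and C = -10u + 5v:
  (0, 61/6) → C = 305/6
  (25/33, 116/11) → C = 1490/33
  (0, 11) → C = 55

The maximum is at (0, 11). Substituting into each constraint, equality holds for (2) and (5); the remaining constraints have slack.

(2) and (5)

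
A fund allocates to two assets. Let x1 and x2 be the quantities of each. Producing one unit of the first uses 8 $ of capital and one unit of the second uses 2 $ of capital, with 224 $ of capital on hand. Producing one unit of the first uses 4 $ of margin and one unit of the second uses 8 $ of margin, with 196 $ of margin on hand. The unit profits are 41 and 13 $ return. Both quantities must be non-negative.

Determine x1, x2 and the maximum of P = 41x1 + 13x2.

Extreme points and P = 41x1 + 13x2:
  (0, 0) → P = 0
  (0, 49/2) → P = 637/2
  (28, 0) → P = 1148
  (25, 12) → P = 1181

The optimum lies where 8x1 + 2x2 = 224 and 4x1 + 8x2 = 196.
Solving simultaneously gives x1 = 25, x2 = 12.

x1 = 25, x2 = 12, maximum P = 1181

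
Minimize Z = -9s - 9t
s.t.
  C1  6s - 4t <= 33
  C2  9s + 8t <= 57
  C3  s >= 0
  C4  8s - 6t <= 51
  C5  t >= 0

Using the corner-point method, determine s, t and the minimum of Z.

Feasible corners and Z = -9s - 9t:
  (41/7, 15/28) → Z = -1611/28
  (11/2, 0) → Z = -99/2
  (0, 57/8) → Z = -513/8
  (0, 0) → Z = 0

s = 0, t = 57/8, minimum Z = -513/8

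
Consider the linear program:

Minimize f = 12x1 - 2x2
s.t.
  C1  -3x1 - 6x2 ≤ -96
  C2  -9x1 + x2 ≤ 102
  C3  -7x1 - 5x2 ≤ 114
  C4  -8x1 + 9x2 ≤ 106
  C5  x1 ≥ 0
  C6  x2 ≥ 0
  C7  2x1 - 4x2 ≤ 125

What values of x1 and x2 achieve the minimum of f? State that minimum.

x1 = 76/25, x2 = 362/25, minimum f = 188/25

Corner points and f = 12x1 - 2x2:
  (76/25, 362/25) → f = 188/25
  (32, 0) → f = 384
  (125/2, 0) → f = 750
The feasible region is unbounded (it extends along (2, 1), (9, 8)), but f strictly increases along every unbounded feasible direction, so there is no improving ray and the minimum is attained at a vertex.

At the optimal vertex, -3x1 - 6x2 = -96 and -8x1 + 9x2 = 106.
Solving simultaneously gives x1 = 76/25, x2 = 362/25.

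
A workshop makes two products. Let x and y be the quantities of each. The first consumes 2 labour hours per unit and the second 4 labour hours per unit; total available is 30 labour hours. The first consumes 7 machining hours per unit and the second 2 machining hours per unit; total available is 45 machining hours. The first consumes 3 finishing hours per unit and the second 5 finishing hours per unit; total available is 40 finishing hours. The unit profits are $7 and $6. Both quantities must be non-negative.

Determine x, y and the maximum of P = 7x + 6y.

Vertices and P = 7x + 6y:
  (0, 0) → P = 0
  (0, 15/2) → P = 45
  (45/7, 0) → P = 45
  (5, 5) → P = 65

At the optimal vertex, 2x + 4y = 30 and 7x + 2y = 45.
Solving simultaneously gives x = 5, y = 5.

x = 5, y = 5, maximum P = 65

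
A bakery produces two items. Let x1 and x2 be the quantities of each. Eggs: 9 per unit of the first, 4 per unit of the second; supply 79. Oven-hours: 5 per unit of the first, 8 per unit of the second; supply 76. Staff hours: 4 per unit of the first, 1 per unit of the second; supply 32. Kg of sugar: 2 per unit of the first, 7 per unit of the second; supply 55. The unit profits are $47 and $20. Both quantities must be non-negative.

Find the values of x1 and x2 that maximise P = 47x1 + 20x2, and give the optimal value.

Vertices and P = 47x1 + 20x2:
  (0, 0) → P = 0
  (0, 55/7) → P = 1100/7
  (8, 0) → P = 376
  (82/13, 289/52) → P = 5299/13
  (7, 4) → P = 409
  (92/19, 123/19) → P = 6784/19

At the optimal vertex, 9x1 + 4x2 = 79 and 4x1 + x2 = 32.
Solving simultaneously gives x1 = 7, x2 = 4.

x1 = 7, x2 = 4, maximum P = 409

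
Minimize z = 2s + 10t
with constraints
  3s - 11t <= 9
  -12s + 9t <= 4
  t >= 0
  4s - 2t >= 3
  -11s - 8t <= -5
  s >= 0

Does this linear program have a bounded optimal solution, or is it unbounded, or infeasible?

Feasible corners and z = 2s + 10t:
  (3, 0) → z = 6
  (35/12, 13/3) → z = 295/6
  (3/4, 0) → z = 3/2
The feasible region has finitely many vertices and no improving ray; the minimum is 3/2 at (3/4, 0).

bounded optimum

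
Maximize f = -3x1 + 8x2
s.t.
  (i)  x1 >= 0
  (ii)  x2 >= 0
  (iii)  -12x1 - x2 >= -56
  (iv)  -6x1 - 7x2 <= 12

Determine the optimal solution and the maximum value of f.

x1 = 0, x2 = 56, maximum f = 448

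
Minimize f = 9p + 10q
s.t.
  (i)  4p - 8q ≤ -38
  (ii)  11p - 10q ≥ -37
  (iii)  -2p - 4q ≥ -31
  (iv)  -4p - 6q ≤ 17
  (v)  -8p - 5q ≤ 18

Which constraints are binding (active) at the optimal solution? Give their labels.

(i) and (ii)

Corner points and f = 9p + 10q:
  (7/4, 45/8) → f = 72
  (3, 25/4) → f = 179/2
  (81/32, 415/64) → f = 701/8

The minimum is at (7/4, 45/8). Substituting into each constraint, equality holds for (i) and (ii); the remaining constraints have slack.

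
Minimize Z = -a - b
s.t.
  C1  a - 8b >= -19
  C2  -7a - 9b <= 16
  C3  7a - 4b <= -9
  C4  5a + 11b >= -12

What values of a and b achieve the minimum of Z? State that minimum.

Extreme points and Z = -a - b:
  (-23/5, 9/5) → Z = 14/5
  (1/13, 31/13) → Z = -32/13
  (-17/8, -1/8) → Z = 9/4
  (-147/97, -39/97) → Z = 186/97

The optimum lies where a - 8b = -19 and 7a - 4b = -9.
Solving simultaneously gives a = 1/13, b = 31/13.

a = 1/13, b = 31/13, minimum Z = -32/13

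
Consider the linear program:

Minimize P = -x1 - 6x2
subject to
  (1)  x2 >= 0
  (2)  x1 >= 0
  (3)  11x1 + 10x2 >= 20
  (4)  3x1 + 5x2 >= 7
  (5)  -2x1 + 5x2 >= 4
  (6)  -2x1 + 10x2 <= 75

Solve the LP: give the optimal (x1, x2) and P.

x1 = 67/2, x2 = 71/5, minimum P = -1187/10

Vertices and P = -x1 - 6x2:
  (0, 2) → P = -12
  (0, 15/2) → P = -45
  (4/5, 28/25) → P = -188/25
  (67/2, 71/5) → P = -1187/10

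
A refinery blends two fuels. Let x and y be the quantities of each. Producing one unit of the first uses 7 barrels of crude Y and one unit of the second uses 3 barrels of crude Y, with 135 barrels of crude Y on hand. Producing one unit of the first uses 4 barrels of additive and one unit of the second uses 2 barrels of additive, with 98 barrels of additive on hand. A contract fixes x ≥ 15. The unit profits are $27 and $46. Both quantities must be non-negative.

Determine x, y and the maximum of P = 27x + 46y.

x = 15, y = 10, maximum P = 865

Extreme points and P = 27x + 46y:
  (135/7, 0) → P = 3645/7
  (15, 0) → P = 405
  (15, 10) → P = 865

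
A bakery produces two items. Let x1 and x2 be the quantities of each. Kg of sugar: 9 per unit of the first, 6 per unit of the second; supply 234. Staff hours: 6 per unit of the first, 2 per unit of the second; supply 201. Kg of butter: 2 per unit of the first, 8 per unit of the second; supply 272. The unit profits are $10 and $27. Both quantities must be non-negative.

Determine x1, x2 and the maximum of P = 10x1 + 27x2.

Vertices and P = 10x1 + 27x2:
  (0, 0) → P = 0
  (0, 34) → P = 918
  (26, 0) → P = 260
  (4, 33) → P = 931

x1 = 4, x2 = 33, maximum P = 931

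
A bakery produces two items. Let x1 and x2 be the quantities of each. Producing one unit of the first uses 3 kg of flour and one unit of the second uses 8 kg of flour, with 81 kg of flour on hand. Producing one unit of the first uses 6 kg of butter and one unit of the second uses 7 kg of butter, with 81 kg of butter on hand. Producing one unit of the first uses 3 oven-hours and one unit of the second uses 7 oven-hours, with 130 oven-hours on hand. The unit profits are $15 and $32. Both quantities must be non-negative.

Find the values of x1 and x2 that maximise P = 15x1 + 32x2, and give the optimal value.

x1 = 3, x2 = 9, maximum P = 333

Vertices and P = 15x1 + 32x2:
  (0, 0) → P = 0
  (0, 81/8) → P = 324
  (27/2, 0) → P = 405/2
  (3, 9) → P = 333

At the optimal vertex, 3x1 + 8x2 = 81 and 6x1 + 7x2 = 81.
Solving simultaneously gives x1 = 3, x2 = 9.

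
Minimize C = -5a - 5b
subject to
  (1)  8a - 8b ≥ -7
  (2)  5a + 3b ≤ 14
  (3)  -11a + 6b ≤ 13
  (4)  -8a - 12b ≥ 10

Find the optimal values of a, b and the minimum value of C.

Vertices and C = -5a - 5b:
  (-31/20, -27/40) → C = 89/8
  (-41/40, -3/20) → C = 47/8
  (11/2, -9/2) → C = -5
The feasible region is unbounded (it extends along (3, -5), (-6, -11)), but C strictly increases along every unbounded feasible direction, so there is no improving ray and the minimum is attained at a vertex.

At the optimal vertex, 5a + 3b = 14 and -8a - 12b = 10.
Solving simultaneously gives a = 11/2, b = -9/2.

a = 11/2, b = -9/2, minimum C = -5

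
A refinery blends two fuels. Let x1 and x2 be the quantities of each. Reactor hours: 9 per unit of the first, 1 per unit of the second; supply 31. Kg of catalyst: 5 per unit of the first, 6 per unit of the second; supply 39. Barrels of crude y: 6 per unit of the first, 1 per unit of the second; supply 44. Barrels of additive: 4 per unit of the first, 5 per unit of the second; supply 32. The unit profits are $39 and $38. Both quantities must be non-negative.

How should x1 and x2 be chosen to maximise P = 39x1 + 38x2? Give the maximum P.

Extreme points and P = 39x1 + 38x2:
  (0, 0) → P = 0
  (0, 32/5) → P = 1216/5
  (31/9, 0) → P = 403/3
  (3, 4) → P = 269

x1 = 3, x2 = 4, maximum P = 269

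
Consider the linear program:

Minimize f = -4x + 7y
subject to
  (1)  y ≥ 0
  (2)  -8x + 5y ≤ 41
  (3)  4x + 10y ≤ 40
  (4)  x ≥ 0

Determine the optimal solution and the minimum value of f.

x = 10, y = 0, minimum f = -40

Feasible corners and f = -4x + 7y:
  (10, 0) → f = -40
  (0, 0) → f = 0
  (0, 4) → f = 28

The binding constraints are y = 0 and 4x + 10y = 40.
Solving simultaneously gives x = 10, y = 0.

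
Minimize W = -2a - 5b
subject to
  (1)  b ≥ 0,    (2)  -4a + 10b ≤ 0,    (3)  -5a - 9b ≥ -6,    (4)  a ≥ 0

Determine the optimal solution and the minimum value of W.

a = 30/43, b = 12/43, minimum W = -120/43

The binding constraints are -4a + 10b = 0 and -5a - 9b = -6.
Solving simultaneously gives a = 30/43, b = 12/43.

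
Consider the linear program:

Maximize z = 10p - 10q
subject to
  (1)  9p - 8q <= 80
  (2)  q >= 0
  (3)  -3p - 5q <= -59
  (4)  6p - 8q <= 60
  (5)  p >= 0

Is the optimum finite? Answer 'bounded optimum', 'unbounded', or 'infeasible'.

bounded optimum

Corner points and z = 10p - 10q:
  (872/69, 97/23) → z = 5810/69
  (0, 59/5) → z = -118
The feasible region has finitely many vertices and no improving ray; the maximum is 5810/69 at (872/69, 97/23).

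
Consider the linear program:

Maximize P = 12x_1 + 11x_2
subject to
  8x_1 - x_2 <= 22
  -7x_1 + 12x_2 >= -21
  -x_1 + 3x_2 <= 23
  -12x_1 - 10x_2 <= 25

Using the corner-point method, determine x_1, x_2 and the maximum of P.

x_1 = 89/23, x_2 = 206/23, maximum P = 3334/23

Feasible corners and P = 12x_1 + 11x_2:
  (243/89, -14/89) → P = 2762/89
  (89/23, 206/23) → P = 3334/23
  (-45/107, -427/214) → P = -5777/214
  (-305/46, 251/46) → P = -899/46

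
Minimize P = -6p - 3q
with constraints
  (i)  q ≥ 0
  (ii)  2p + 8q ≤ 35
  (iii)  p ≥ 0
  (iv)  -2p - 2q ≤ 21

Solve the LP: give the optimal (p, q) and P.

p = 35/2, q = 0, minimum P = -105

Feasible corners and P = -6p - 3q:
  (35/2, 0) → P = -105
  (0, 0) → P = 0
  (0, 35/8) → P = -105/8

The binding constraints are q = 0 and 2p + 8q = 35.
Solving simultaneously gives p = 35/2, q = 0.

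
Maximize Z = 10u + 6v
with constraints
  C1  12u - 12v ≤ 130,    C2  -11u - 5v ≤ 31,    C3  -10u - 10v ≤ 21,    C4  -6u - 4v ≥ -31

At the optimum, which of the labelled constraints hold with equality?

Extreme points and Z = 10u + 6v:
  (131/30, -97/15) → Z = 73/15
  (223/30, -17/5) → Z = 809/15
  (-41/12, 79/60) → Z = -394/15
  (-279/14, 527/14) → Z = 186/7

The maximum is at (223/30, -17/5). Substituting into each constraint, equality holds for C1 and C4; the remaining constraints have slack.

C1 and C4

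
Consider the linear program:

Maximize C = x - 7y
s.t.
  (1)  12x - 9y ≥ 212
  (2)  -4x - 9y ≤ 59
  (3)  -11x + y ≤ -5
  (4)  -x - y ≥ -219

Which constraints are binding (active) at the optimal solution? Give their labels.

Vertices and C = x - 7y:
  (153/16, -389/36) → C = 12269/144
  (2183/21, 2416/21) → C = -14729/21
  (406, -187) → C = 1715

The maximum is at (406, -187). Substituting into each constraint, equality holds for (2) and (4); the remaining constraints have slack.

(2) and (4)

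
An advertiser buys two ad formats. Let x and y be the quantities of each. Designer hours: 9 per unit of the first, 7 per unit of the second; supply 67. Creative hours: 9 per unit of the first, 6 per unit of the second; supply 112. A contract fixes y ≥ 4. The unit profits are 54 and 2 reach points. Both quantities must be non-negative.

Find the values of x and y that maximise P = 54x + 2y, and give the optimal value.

x = 13/3, y = 4, maximum P = 242

Vertices and P = 54x + 2y:
  (0, 67/7) → P = 134/7
  (0, 4) → P = 8
  (13/3, 4) → P = 242

The binding constraints are 9x + 7y = 67 and y = 4.
Solving simultaneously gives x = 13/3, y = 4.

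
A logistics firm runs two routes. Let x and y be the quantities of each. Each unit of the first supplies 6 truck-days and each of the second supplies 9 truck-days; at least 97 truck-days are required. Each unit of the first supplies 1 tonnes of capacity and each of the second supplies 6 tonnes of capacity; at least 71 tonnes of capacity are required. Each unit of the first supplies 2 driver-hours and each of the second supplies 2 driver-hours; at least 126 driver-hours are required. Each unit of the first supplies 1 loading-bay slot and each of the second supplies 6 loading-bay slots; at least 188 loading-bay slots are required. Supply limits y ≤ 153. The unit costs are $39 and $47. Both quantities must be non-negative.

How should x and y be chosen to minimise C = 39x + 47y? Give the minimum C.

Feasible corners and C = 39x + 47y:
  (0, 63) → C = 2961
  (0, 153) → C = 7191
  (188, 0) → C = 7332
  (38, 25) → C = 2657
The feasible region is unbounded (it extends along (1, 0)), but C strictly increases along every unbounded feasible direction, so there is no improving ray and the minimum is attained at a vertex.

At the optimal vertex, 2x + 2y = 126 and x + 6y = 188.
Solving simultaneously gives x = 38, y = 25.

x = 38, y = 25, minimum C = 2657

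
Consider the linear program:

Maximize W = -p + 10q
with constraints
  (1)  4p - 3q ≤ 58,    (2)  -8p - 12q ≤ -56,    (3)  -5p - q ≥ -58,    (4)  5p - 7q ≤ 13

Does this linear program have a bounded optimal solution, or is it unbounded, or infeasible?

From the feasible point (137/29, 44/29), moving in the direction (-12, 8) keeps every constraint satisfied while W increases without bound.

unbounded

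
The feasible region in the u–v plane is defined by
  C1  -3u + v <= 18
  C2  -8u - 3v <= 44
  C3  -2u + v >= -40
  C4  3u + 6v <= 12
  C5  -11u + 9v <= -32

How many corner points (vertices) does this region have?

4

Intersecting each pair of boundary lines and keeping only the points that satisfy every inequality leaves:
  (38/7, -204/7)
  (-20/7, -148/21)
  (84/5, -32/5)
  (100/31, 12/31)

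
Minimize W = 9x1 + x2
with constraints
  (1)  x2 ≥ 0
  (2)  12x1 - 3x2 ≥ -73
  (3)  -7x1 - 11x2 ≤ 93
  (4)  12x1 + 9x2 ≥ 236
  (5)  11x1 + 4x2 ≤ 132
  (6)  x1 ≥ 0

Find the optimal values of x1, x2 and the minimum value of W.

x1 = 17/48, x2 = 103/4, minimum W = 463/16

Extreme points and W = 9x1 + x2:
  (17/48, 103/4) → W = 463/16
  (104/81, 2387/81) → W = 3323/81
  (244/51, 1012/51) → W = 3208/51

The optimum lies where 12x1 - 3x2 = -73 and 12x1 + 9x2 = 236.
Solving simultaneously gives x1 = 17/48, x2 = 103/4.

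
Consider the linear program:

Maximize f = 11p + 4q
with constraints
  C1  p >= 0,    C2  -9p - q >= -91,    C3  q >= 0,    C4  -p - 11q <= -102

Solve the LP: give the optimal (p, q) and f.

p = 0, q = 91, maximum f = 364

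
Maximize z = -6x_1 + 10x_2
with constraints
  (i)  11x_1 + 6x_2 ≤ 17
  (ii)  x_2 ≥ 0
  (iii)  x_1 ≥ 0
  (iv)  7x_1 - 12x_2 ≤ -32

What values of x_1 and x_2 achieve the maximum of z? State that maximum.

Vertices and z = -6x_1 + 10x_2:
  (0, 17/6) → z = 85/3
  (2/29, 157/58) → z = 773/29
  (0, 8/3) → z = 80/3

The binding constraints are 11x_1 + 6x_2 = 17 and x_1 = 0.
Solving simultaneously gives x_1 = 0, x_2 = 17/6.

x_1 = 0, x_2 = 17/6, maximum z = 85/3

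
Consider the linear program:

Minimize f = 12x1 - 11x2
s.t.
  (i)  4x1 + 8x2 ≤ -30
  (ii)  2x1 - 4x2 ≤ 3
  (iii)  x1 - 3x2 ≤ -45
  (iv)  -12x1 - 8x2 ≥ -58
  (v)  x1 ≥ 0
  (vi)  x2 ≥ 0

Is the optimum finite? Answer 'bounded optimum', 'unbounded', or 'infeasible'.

infeasible

The boundaries 4x1 + 8x2 = -30 and x1 - 3x2 = -45 meet at (-45/2, 15/2), but that point violates x1 ≥ 0. Every candidate vertex is excluded by some other constraint, so the feasible region is empty.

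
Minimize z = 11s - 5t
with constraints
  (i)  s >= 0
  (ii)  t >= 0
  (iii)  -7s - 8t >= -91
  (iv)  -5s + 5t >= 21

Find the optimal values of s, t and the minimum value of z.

s = 0, t = 91/8, minimum z = -455/8

Vertices and z = 11s - 5t:
  (0, 91/8) → z = -455/8
  (0, 21/5) → z = -21
  (287/75, 602/75) → z = 49/25

The optimum lies where s = 0 and -7s - 8t = -91.
Solving simultaneously gives s = 0, t = 91/8.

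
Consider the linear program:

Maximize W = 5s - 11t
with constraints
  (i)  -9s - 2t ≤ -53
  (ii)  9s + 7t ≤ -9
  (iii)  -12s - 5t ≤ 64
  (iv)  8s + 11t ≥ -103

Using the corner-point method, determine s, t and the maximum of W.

Extreme points and W = 5s - 11t:
  (389/45, -62/5) → W = 8083/45
  (789/83, -1351/83) → W = 18806/83
  (622/43, -855/43) → W = 12515/43

s = 622/43, t = -855/43, maximum W = 12515/43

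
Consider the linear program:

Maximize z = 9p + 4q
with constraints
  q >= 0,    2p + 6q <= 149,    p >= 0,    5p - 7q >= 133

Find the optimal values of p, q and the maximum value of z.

p = 149/2, q = 0, maximum z = 1341/2

Feasible corners and z = 9p + 4q:
  (149/2, 0) → z = 1341/2
  (133/5, 0) → z = 1197/5
  (1841/44, 479/44) → z = 18485/44

The optimum lies where q = 0 and 2p + 6q = 149.
Solving simultaneously gives p = 149/2, q = 0.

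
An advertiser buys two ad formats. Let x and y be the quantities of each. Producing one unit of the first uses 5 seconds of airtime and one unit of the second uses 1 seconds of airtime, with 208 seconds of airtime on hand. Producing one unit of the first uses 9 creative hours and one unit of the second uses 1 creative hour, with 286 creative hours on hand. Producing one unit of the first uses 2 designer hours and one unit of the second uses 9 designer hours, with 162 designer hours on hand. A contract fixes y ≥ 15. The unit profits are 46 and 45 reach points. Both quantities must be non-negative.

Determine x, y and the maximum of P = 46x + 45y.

Extreme points and P = 46x + 45y:
  (0, 18) → P = 810
  (0, 15) → P = 675
  (27/2, 15) → P = 1296

x = 27/2, y = 15, maximum P = 1296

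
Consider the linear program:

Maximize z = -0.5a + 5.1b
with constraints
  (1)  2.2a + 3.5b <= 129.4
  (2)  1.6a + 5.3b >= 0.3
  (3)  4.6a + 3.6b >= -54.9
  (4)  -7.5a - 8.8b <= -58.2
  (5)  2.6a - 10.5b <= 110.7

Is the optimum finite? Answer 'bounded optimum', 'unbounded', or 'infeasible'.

Corner points and z = -0.5a + 5.1b:
  (-65799/818, 35801/409) → z = 3980697/8180
  (4989/92, 929/322) → z = -79857/6440
  (30582/2567, -9087/2567) → z = -616347/25670
  (29493/1529, -8817/1529) → z = -298566/7645
  (-17316/337, 67947/1348) → z = 3811617/13480
The feasible region has finitely many vertices and no improving ray; the maximum is 3980697/8180 at (-65799/818, 35801/409).

bounded optimum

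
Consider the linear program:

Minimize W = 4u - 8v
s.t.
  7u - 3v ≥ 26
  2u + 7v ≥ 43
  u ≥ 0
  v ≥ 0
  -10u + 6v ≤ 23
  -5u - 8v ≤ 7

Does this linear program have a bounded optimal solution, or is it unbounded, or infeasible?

unbounded

From the feasible point (311/55, 249/55), moving in the direction (6, 10) keeps every constraint satisfied while W decreases without bound.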